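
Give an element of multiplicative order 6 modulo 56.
19 has order 6 mod 56 since 19^{6} ≡ 1 (mod 56) and no smaller power works.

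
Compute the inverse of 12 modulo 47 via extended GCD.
Extended GCD: 12(4) + 47(-1) = 1. So 12^(-1) ≡ 4 (mod 47). Verify: 12 × 4 = 48 ≡ 1 (mod 47)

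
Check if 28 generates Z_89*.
ord_89(28) divides 88. For each prime q|88: 28^{44}≡88, 28^{8}≡39, none ≡ 1. So 28 has order 88 and is a primitive root mod 89.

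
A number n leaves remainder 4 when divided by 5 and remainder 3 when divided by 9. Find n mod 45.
M = 5 × 9 = 45. M₁ = 9, y₁ ≡ 4 mod 5. M₂ = 5, y₂ ≡ 2 mod 9. n = 4×9×4 + 3×5×2 ≡ 39 mod 45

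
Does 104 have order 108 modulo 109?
104^{54} ≡ 1 mod 109 and 54 < 108, so ord_109(104) = 54 ≠ 108 and 104 is not a primitive root.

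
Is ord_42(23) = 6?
Powers of 23 mod 42: 23^1≡23, 23^2≡25, 23^3≡29, 23^4≡37, 23^5≡11, 23^6≡1. First k with 23^k≡1 is k=6. Yes, ord_42(23) = 6.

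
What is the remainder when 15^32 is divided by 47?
By repeated squaring mod 47: 15^{1}≡15, 15^{2}≡37, 15^{4}≡6, 15^{8}≡36, 15^{16}≡27, 15^{32}≡24. So 15^{32} ≡ 24 mod 47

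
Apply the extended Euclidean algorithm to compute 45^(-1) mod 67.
Extended GCD: 45(3) + 67(-2) = 1. So 45^(-1) ≡ 3 mod 67. Verify: 45 × 3 = 135 ≡ 1 mod 67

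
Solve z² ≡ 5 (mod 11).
The square roots of 5 mod 11 are 4 and 7. Verify: 4² = 16 ≡ 5 (mod 11)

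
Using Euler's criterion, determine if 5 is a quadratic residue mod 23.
By Euler's criterion: 5^{11} ≡ 22 mod 23. Since this equals -1 (≡ 22), 5 is not a QR.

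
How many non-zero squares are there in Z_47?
The squaring map on Z_47* is 2-to-1, so there are (46)/2 = 23 QRs.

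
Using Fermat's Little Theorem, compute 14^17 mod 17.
By Fermat: 14^{16} ≡ 1 (mod 17). So 14^{17} = 14^{16} · 14^{1} ≡ 14^{1} ≡ 14 (mod 17)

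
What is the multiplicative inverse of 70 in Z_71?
Since 71 is prime, by Fermat 70^(-1) ≡ 70^{69} ≡ 70 mod 71. Verify: 70 × 70 = 4900 ≡ 1 mod 71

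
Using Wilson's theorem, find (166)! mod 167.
By Wilson's theorem, (166)! ≡ -1 ≡ 166 (mod 167)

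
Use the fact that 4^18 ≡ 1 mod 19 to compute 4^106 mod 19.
By Fermat: 4^{18} ≡ 1 mod 19. 106 = 5×18 + 16. So 4^{106} ≡ 4^{16} ≡ 6 mod 19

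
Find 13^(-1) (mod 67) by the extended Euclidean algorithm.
Extended GCD: 13(31) + 67(-6) = 1. So 13^(-1) ≡ 31 (mod 67). Verify: 13 × 31 = 403 ≡ 1 (mod 67)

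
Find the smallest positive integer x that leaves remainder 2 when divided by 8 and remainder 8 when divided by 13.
M = 8 × 13 = 104. M₁ = 13, y₁ ≡ 5 mod 8. M₂ = 8, y₂ ≡ 5 mod 13. x = 2×13×5 + 8×8×5 ≡ 34 mod 104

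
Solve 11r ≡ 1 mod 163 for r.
Since 163 is prime, by Fermat 11^(-1) ≡ 11^{161} ≡ 89 mod 163. Verify: 11 × 89 = 979 ≡ 1 mod 163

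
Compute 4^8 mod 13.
By repeated squaring mod 13: 4^{1}≡4, 4^{2}≡3, 4^{4}≡9, 4^{8}≡3. So 4^{8} ≡ 3 mod 13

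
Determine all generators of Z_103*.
There are φ(102) = 32 primitive roots mod 103: {5, 6, 11, 12, 20, 21, 35, 40, 43, 44, 45, 48, 51, 53, 54, 62, 65, 67, 70, 71, 74, 75, 77, 78, 84, 85, 86, 87, 88, 96, 99, 101}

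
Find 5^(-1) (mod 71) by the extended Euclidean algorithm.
Extended GCD: 5(-14) + 71(1) = 1. So 5^(-1) ≡ -14 ≡ 57 (mod 71). Verify: 5 × 57 = 285 ≡ 1 (mod 71)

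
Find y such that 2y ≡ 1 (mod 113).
Since 113 is prime, by Fermat 2^(-1) ≡ 2^{111} ≡ 57 (mod 113). Verify: 2 × 57 = 114 ≡ 1 (mod 113)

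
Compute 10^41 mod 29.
Using Fermat: 10^{28} ≡ 1 (mod 29). 41 ≡ 13 (mod 28). So 10^{41} ≡ 10^{13} ≡ 26 (mod 29)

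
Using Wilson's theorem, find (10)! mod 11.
By Wilson's theorem, (10)! ≡ -1 ≡ 10 (mod 11)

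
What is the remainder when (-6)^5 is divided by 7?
By repeated squaring (mod 7): (-6)^{1}≡1, (-6)^{2}≡1, (-6)^{4}≡1. Then (-6)^{5} = (-6)^{4+1} ≡ 1 × 1 ≡ 1 (mod 7)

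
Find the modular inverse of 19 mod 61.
Since 61 is prime, by Fermat 19^(-1) ≡ 19^{59} ≡ 45 (mod 61). Verify: 19 × 45 = 855 ≡ 1 (mod 61)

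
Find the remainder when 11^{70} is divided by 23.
By Fermat: 11^{22} ≡ 1 (mod 23). 70 = 3×22 + 4. So 11^{70} ≡ 11^{4} ≡ 13 (mod 23)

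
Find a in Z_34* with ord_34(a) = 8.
9 has order 8 mod 34 since 9^{8} ≡ 1 mod 34 and no smaller power works.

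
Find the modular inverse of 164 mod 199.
Since 199 is prime, by Fermat 164^(-1) ≡ 164^{197} ≡ 108 (mod 199). Verify: 164 × 108 = 17712 ≡ 1 (mod 199)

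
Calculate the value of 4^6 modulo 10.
By repeated squaring mod 10: 4^{1}≡4, 4^{2}≡6, 4^{4}≡6. Then 4^{6} = 4^{4+2} ≡ 6 × 6 ≡ 6 mod 10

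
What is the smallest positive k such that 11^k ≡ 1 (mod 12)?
Powers of 11 mod 12: 11^1≡11, 11^2≡1. ord_12(11) = 2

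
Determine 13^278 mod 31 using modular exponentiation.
Using Fermat: 13^{30} ≡ 1 mod 31. 278 ≡ 8 mod 30. So 13^{278} ≡ 13^{8} ≡ 7 mod 31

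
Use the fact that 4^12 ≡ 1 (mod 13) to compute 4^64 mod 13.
By Fermat: 4^{12} ≡ 1 (mod 13). 64 = 5×12 + 4. So 4^{64} ≡ 4^{4} ≡ 9 (mod 13)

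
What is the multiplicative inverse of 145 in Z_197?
Since 197 is prime, by Fermat 145^(-1) ≡ 145^{195} ≡ 125 (mod 197). Verify: 145 × 125 = 18125 ≡ 1 (mod 197)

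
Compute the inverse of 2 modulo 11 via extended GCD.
Extended GCD: 2(-5) + 11(1) = 1. So 2^(-1) ≡ -5 ≡ 6 mod 11. Verify: 2 × 6 = 12 ≡ 1 mod 11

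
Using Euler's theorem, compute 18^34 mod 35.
By Euler: 18^{24} ≡ 1 (mod 35) since gcd(18, 35) = 1. 34 = 1×24 + 10. So 18^{34} ≡ 18^{10} ≡ 4 (mod 35)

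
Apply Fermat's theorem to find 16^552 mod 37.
By Fermat: 16^{36} ≡ 1 mod 37. 552 ≡ 12 mod 36. So 16^{552} ≡ 16^{12} ≡ 26 mod 37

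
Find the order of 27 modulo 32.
Powers of 27 mod 32: 27^1≡27, 27^2≡25, 27^3≡3, 27^4≡17, 27^5≡11, 27^6≡9, 27^7≡19, 27^8≡1. So the order of 27 is 8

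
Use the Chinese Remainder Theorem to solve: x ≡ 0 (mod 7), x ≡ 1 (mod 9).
M = 7 × 9 = 63. M₁ = 9, y₁ ≡ 4 (mod 7). M₂ = 7, y₂ ≡ 4 (mod 9). x = 0×9×4 + 1×7×4 ≡ 28 (mod 63)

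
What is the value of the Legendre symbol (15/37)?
(15/37) = 15^{18} mod 37 = -1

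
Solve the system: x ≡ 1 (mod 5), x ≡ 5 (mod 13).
M = 5 × 13 = 65. M₁ = 13, y₁ ≡ 2 (mod 5). M₂ = 5, y₂ ≡ 8 (mod 13). x = 1×13×2 + 5×5×8 ≡ 31 (mod 65)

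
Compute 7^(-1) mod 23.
Since 23 is prime, by Fermat 7^(-1) ≡ 7^{21} ≡ 10 mod 23. Verify: 7 × 10 = 70 ≡ 1 mod 23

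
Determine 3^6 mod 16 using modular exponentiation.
By repeated squaring (mod 16): 3^{1}≡3, 3^{2}≡9, 3^{4}≡1. Then 3^{6} = 3^{4+2} ≡ 1 × 9 ≡ 9 (mod 16)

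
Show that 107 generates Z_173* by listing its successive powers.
107^1, 107^2, ..., 107^{172} mod 173: [107, 31, 30, 96, 65, 35, 112, 47, 12, 73, 26, 14, 114, 88, 74, 133, 45, 144, 11, 139, 168, 157, 18, 23, 39, 21, 171, 132, 111, 113, 154, 43, 103, 122, 79, 149, 27, 121, 145, 118, 170, 25, 80, 83, 58, 151, 68, 10, 32, 137, 127, 95, 131, 4, 82, 124, 120, 38, 87, 140, 102, 15, 48, 119, 104, 56, 110, 6, 123, 13, 7, 57, 44, 37, 153, 109, 72, 92, 156, 84, 165, 9, 98, 106, 97, 172, 66, 142, 143, 77, 108, 138, 61, 126, 161, 100, 147, 159, 59, 85, 99, 40, 128, 29, 162, 34, 5, 16, 155, 150, 134, 152, 2, 41, 62, 60, 19, 130, 70, 51, 94, 24, 146, 52, 28, 55, 3, 148, 93, 90, 115, 22, 105, 163, 141, 36, 46, 78, 42, 169, 91, 49, 53, 135, 86, 33, 71, 158, 125, 54, 69, 117, 63, 167, 50, 160, 166, 116, 129, 136, 20, 64, 101, 81, 17, 89, 8, 164, 75, 67, 76, 1]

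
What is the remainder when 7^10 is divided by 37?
By repeated squaring (mod 37): 7^{1}≡7, 7^{2}≡12, 7^{4}≡33, 7^{8}≡16. Then 7^{10} = 7^{8+2} ≡ 16 × 12 ≡ 7 (mod 37)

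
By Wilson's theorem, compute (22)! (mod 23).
By Wilson's theorem, (22)! ≡ -1 ≡ 22 (mod 23)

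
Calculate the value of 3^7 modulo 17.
By repeated squaring mod 17: 3^{1}≡3, 3^{2}≡9, 3^{4}≡13. Then 3^{7} = 3^{4+2+1} ≡ 13 × 9 × 3 ≡ 11 mod 17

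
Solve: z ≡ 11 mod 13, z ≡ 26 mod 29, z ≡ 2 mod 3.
M = 13 × 29 × 3 = 1131. M₁ = 87, y₁ ≡ 3 mod 13. M₂ = 39, y₂ ≡ 3 mod 29. M₃ = 377, y₃ ≡ 2 mod 3. z = 11×87×3 + 26×39×3 + 2×377×2 ≡ 635 mod 1131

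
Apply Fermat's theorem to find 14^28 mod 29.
By Fermat's Little Theorem, 14^{28} ≡ 1 mod 29 since 29 is prime and gcd(14, 29) = 1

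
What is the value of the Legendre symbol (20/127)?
(20/127) = 20^{63} mod 127 = -1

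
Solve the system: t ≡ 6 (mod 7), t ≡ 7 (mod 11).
M = 7 × 11 = 77. M₁ = 11, y₁ ≡ 2 (mod 7). M₂ = 7, y₂ ≡ 8 (mod 11). t = 6×11×2 + 7×7×8 ≡ 62 (mod 77)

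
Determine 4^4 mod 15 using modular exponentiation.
4^{4} = 256 ≡ 1 (mod 15)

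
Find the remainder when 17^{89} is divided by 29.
By Fermat: 17^{28} ≡ 1 mod 29. 89 = 3×28 + 5. So 17^{89} ≡ 17^{5} ≡ 17 mod 29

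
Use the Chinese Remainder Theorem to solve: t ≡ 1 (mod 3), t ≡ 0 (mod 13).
M = 3 × 13 = 39. M₁ = 13, y₁ ≡ 1 (mod 3). M₂ = 3, y₂ ≡ 9 (mod 13). t = 1×13×1 + 0×3×9 ≡ 13 (mod 39)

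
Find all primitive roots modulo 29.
There are φ(28) = 12 primitive roots mod 29: {2, 3, 8, 10, 11, 14, 15, 18, 19, 21, 26, 27}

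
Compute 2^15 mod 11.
Using Fermat: 2^{10} ≡ 1 mod 11. 15 ≡ 5 mod 10. So 2^{15} ≡ 2^{5} ≡ 10 mod 11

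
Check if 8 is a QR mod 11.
By Euler's criterion: 8^{5} ≡ 10 (mod 11). Since this equals -1 (≡ 10), 8 is not a QR.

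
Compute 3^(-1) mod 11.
Since 11 is prime, by Fermat 3^(-1) ≡ 3^{9} ≡ 4 mod 11. Verify: 3 × 4 = 12 ≡ 1 mod 11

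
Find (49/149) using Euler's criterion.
(49/149) = 49^{74} mod 149 = 1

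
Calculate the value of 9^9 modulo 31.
By repeated squaring (mod 31): 9^{1}≡9, 9^{2}≡19, 9^{4}≡20, 9^{8}≡28. Then 9^{9} = 9^{8+1} ≡ 28 × 9 ≡ 4 (mod 31)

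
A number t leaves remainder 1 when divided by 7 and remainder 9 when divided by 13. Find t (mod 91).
M = 7 × 13 = 91. M₁ = 13, y₁ ≡ 6 (mod 7). M₂ = 7, y₂ ≡ 2 (mod 13). t = 1×13×6 + 9×7×2 ≡ 22 (mod 91)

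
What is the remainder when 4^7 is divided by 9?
By repeated squaring mod 9: 4^{1}≡4, 4^{2}≡7, 4^{4}≡4. Then 4^{7} = 4^{4+2+1} ≡ 4 × 7 × 4 ≡ 4 mod 9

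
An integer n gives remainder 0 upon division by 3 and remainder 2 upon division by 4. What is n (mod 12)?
M = 3 × 4 = 12. M₁ = 4, y₁ ≡ 1 (mod 3). M₂ = 3, y₂ ≡ 3 (mod 4). n = 0×4×1 + 2×3×3 ≡ 6 (mod 12)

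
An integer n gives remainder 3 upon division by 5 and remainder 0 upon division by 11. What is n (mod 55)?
M = 5 × 11 = 55. M₁ = 11, y₁ ≡ 1 (mod 5). M₂ = 5, y₂ ≡ 9 (mod 11). n = 3×11×1 + 0×5×9 ≡ 33 (mod 55)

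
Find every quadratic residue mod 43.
QRs mod 43: {1, 4, 6, 9, 10, 11, 13, 14, 15, 16, 17, 21, 23, 24, 25, 31, 35, 36, 38, 40, 41}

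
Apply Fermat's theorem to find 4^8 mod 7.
By Fermat: 4^{6} ≡ 1 mod 7. So 4^{8} = 4^{6} · 4^{2} ≡ 4^{2} ≡ 2 mod 7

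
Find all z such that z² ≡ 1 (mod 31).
The square roots of 1 mod 31 are 1 and 30. Verify: 1² = 1 ≡ 1 (mod 31)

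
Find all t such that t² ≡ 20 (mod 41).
The square roots of 20 mod 41 are 26 and 15. Verify: 26² = 676 ≡ 20 (mod 41)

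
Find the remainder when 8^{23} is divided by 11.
By Fermat: 8^{10} ≡ 1 mod 11. 23 = 2×10 + 3. So 8^{23} ≡ 8^{3} ≡ 6 mod 11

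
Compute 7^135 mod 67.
Using Fermat: 7^{66} ≡ 1 mod 67. 135 ≡ 3 mod 66. So 7^{135} ≡ 7^{3} ≡ 8 mod 67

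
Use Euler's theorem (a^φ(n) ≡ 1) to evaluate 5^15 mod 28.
By Euler: 5^{12} ≡ 1 mod 28 since gcd(5, 28) = 1. 15 = 1×12 + 3. So 5^{15} ≡ 5^{3} ≡ 13 mod 28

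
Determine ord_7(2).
Powers of 2 mod 7: 2^1≡2, 2^2≡4, 2^3≡1. Order = 3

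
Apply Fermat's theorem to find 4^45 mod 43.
By Fermat: 4^{42} ≡ 1 mod 43. So 4^{45} = 4^{42} · 4^{3} ≡ 4^{3} ≡ 21 mod 43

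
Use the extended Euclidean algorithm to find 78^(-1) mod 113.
Extended GCD: 78(-42) + 113(29) = 1. So 78^(-1) ≡ -42 ≡ 71 (mod 113). Verify: 78 × 71 = 5538 ≡ 1 (mod 113)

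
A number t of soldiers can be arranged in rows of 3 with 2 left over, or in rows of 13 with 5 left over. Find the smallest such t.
M = 3 × 13 = 39. M₁ = 13, y₁ ≡ 1 mod 3. M₂ = 3, y₂ ≡ 9 mod 13. t = 2×13×1 + 5×3×9 ≡ 5 mod 39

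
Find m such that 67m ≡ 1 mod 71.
Since 71 is prime, by Fermat 67^(-1) ≡ 67^{69} ≡ 53 mod 71. Verify: 67 × 53 = 3551 ≡ 1 mod 71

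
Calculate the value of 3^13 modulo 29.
By repeated squaring (mod 29): 3^{1}≡3, 3^{2}≡9, 3^{4}≡23, 3^{8}≡7. Then 3^{13} = 3^{8+4+1} ≡ 7 × 23 × 3 ≡ 19 (mod 29)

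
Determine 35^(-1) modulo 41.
Since 41 is prime, by Fermat 35^(-1) ≡ 35^{39} ≡ 34 mod 41. Verify: 35 × 34 = 1190 ≡ 1 mod 41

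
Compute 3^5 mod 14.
By repeated squaring (mod 14): 3^{1}≡3, 3^{2}≡9, 3^{4}≡11. Then 3^{5} = 3^{4+1} ≡ 11 × 3 ≡ 5 (mod 14)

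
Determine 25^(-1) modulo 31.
Since 31 is prime, by Fermat 25^(-1) ≡ 25^{29} ≡ 5 mod 31. Verify: 25 × 5 = 125 ≡ 1 mod 31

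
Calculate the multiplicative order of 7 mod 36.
Powers of 7 mod 36: 7^1≡7, 7^2≡13, 7^3≡19, 7^4≡25, 7^5≡31, 7^6≡1. Order = 6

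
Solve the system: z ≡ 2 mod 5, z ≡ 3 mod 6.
M = 5 × 6 = 30. M₁ = 6, y₁ ≡ 1 mod 5. M₂ = 5, y₂ ≡ 5 mod 6. z = 2×6×1 + 3×5×5 ≡ 27 mod 30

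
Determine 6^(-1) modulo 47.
Since 47 is prime, by Fermat 6^(-1) ≡ 6^{45} ≡ 8 mod 47. Verify: 6 × 8 = 48 ≡ 1 mod 47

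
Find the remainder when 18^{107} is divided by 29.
By Fermat: 18^{28} ≡ 1 (mod 29). 107 = 3×28 + 23. So 18^{107} ≡ 18^{23} ≡ 2 (mod 29)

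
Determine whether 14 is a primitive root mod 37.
14^{12} ≡ 1 (mod 37) and 12 < 36, so ord_37(14) = 12 ≠ 36 and 14 is not a primitive root.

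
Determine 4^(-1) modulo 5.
Since 5 is prime, by Fermat 4^(-1) ≡ 4^{3} ≡ 4 (mod 5). Verify: 4 × 4 = 16 ≡ 1 (mod 5)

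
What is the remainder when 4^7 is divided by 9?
By repeated squaring mod 9: 4^{1}≡4, 4^{2}≡7, 4^{4}≡4. Then 4^{7} = 4^{4+2+1} ≡ 4 × 7 × 4 ≡ 4 mod 9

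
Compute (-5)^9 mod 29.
By repeated squaring mod 29: (-5)^{1}≡24, (-5)^{2}≡25, (-5)^{4}≡16, (-5)^{8}≡24. Then (-5)^{9} = (-5)^{8+1} ≡ 24 × 24 ≡ 25 mod 29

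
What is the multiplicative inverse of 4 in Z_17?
Since 17 is prime, by Fermat 4^(-1) ≡ 4^{15} ≡ 13 (mod 17). Verify: 4 × 13 = 52 ≡ 1 (mod 17)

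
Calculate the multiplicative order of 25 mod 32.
Powers of 25 mod 32: 25^1≡25, 25^2≡17, 25^3≡9, 25^4≡1. Order = 4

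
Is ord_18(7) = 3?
Powers of 7 mod 18: 7^1≡7, 7^2≡13, 7^3≡1. First k with 7^k≡1 is k=3. Yes, ord_18(7) = 3.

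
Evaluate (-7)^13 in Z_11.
Using Fermat: (-7)^{10} ≡ 1 (mod 11). 13 ≡ 3 (mod 10). So (-7)^{13} ≡ (-7)^{3} ≡ 9 (mod 11)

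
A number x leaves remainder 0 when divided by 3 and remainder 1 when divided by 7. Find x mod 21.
M = 3 × 7 = 21. M₁ = 7, y₁ ≡ 1 mod 3. M₂ = 3, y₂ ≡ 5 mod 7. x = 0×7×1 + 1×3×5 ≡ 15 mod 21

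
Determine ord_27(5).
Powers of 5 mod 27: 5^1≡5, 5^2≡25, 5^3≡17, 5^4≡4, 5^5≡20, 5^6≡19, 5^7≡14, 5^8≡16, 5^9≡26, 5^10≡22, 5^11≡2, 5^12≡10, 5^13≡23, 5^14≡7, 5^15≡8, 5^16≡13, 5^17≡11, 5^18≡1. So the order of 5 is 18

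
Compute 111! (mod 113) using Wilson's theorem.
(112)! = (111)! × (112) ≡ -1 (mod 113). So (111)! ≡ -1 × (112)^(-1) ≡ (-1)×(-1) = 1 (mod 113)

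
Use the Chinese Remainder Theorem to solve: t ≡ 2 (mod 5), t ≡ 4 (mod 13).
M = 5 × 13 = 65. M₁ = 13, y₁ ≡ 2 (mod 5). M₂ = 5, y₂ ≡ 8 (mod 13). t = 2×13×2 + 4×5×8 ≡ 17 (mod 65)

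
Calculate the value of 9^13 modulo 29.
By repeated squaring (mod 29): 9^{1}≡9, 9^{2}≡23, 9^{4}≡7, 9^{8}≡20. Then 9^{13} = 9^{8+4+1} ≡ 20 × 7 × 9 ≡ 13 (mod 29)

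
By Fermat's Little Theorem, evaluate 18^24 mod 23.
By Fermat: 18^{22} ≡ 1 mod 23. So 18^{24} = 18^{22} · 18^{2} ≡ 18^{2} ≡ 2 mod 23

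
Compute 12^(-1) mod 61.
Since 61 is prime, by Fermat 12^(-1) ≡ 12^{59} ≡ 56 mod 61. Verify: 12 × 56 = 672 ≡ 1 mod 61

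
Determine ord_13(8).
Powers of 8 mod 13: 8^1≡8, 8^2≡12, 8^3≡5, 8^4≡1. So the order of 8 is 4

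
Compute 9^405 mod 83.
Using Fermat: 9^{82} ≡ 1 mod 83. 405 ≡ 77 mod 82. So 9^{405} ≡ 9^{77} ≡ 30 mod 83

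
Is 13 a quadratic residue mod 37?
By Euler's criterion: 13^{18} ≡ 36 mod 37. Since this equals -1 (≡ 36), 13 is not a QR.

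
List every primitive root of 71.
There are φ(70) = 24 primitive roots mod 71: {7, 11, 13, 21, 22, 28, 31, 33, 35, 42, 44, 47, 52, 53, 55, 56, 59, 61, 62, 63, 65, 67, 68, 69}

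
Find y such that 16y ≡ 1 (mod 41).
Since 41 is prime, by Fermat 16^(-1) ≡ 16^{39} ≡ 18 (mod 41). Verify: 16 × 18 = 288 ≡ 1 (mod 41)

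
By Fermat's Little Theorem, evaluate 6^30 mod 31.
By Fermat's Little Theorem, 6^{30} ≡ 1 (mod 31) since 31 is prime and gcd(6, 31) = 1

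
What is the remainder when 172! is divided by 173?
By Wilson's theorem, (172)! ≡ -1 ≡ 172 mod 173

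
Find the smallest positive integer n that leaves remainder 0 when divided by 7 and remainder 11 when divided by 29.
M = 7 × 29 = 203. M₁ = 29, y₁ ≡ 1 (mod 7). M₂ = 7, y₂ ≡ 25 (mod 29). n = 0×29×1 + 11×7×25 ≡ 98 (mod 203)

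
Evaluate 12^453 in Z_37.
Using Fermat: 12^{36} ≡ 1 (mod 37). 453 ≡ 21 (mod 36). So 12^{453} ≡ 12^{21} ≡ 26 (mod 37)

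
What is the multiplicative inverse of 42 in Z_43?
Since 43 is prime, by Fermat 42^(-1) ≡ 42^{41} ≡ 42 mod 43. Verify: 42 × 42 = 1764 ≡ 1 mod 43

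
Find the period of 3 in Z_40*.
Powers of 3 mod 40: 3^1≡3, 3^2≡9, 3^3≡27, 3^4≡1. So the order of 3 is 4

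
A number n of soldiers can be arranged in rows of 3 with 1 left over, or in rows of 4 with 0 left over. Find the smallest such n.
M = 3 × 4 = 12. M₁ = 4, y₁ ≡ 1 mod 3. M₂ = 3, y₂ ≡ 3 mod 4. n = 1×4×1 + 0×3×3 ≡ 4 mod 12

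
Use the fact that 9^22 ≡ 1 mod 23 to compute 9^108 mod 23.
By Fermat: 9^{22} ≡ 1 mod 23. 108 = 4×22 + 20. So 9^{108} ≡ 9^{20} ≡ 2 mod 23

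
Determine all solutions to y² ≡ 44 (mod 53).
The square roots of 44 mod 53 are 16 and 37. Verify: 16² = 256 ≡ 44 (mod 53)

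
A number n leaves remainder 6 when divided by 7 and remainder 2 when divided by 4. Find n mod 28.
M = 7 × 4 = 28. M₁ = 4, y₁ ≡ 2 mod 7. M₂ = 7, y₂ ≡ 3 mod 4. n = 6×4×2 + 2×7×3 ≡ 6 mod 28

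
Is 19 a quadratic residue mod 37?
By Euler's criterion: 19^{18} ≡ 36 (mod 37). Since this equals -1 (≡ 36), 19 is not a QR.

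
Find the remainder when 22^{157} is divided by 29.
By Fermat: 22^{28} ≡ 1 (mod 29). 157 = 5×28 + 17. So 22^{157} ≡ 22^{17} ≡ 5 (mod 29)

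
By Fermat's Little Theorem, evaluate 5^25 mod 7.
By Fermat: 5^{6} ≡ 1 mod 7. 25 = 4×6 + 1. So 5^{25} ≡ 5^{1} ≡ 5 mod 7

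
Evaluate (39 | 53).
(39/53) = 39^{26} mod 53 = -1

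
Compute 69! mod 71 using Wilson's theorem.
(70)! = (69)! × (70) ≡ -1 mod 71. So (69)! ≡ -1 × (70)^(-1) ≡ (-1)×(-1) = 1 mod 71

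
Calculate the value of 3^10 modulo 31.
By repeated squaring mod 31: 3^{1}≡3, 3^{2}≡9, 3^{4}≡19, 3^{8}≡20. Then 3^{10} = 3^{8+2} ≡ 20 × 9 ≡ 25 mod 31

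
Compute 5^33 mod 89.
By repeated squaring (mod 89): 5^{1}≡5, 5^{2}≡25, 5^{4}≡2, 5^{8}≡4, 5^{16}≡16, 5^{32}≡78. Then 5^{33} = 5^{32+1} ≡ 78 × 5 ≡ 34 (mod 89)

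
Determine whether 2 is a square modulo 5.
By Euler's criterion: 2^{2} ≡ 4 (mod 5). Since this equals -1 (≡ 4), 2 is not a QR.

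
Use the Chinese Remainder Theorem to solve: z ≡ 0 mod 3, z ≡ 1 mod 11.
M = 3 × 11 = 33. M₁ = 11, y₁ ≡ 2 mod 3. M₂ = 3, y₂ ≡ 4 mod 11. z = 0×11×2 + 1×3×4 ≡ 12 mod 33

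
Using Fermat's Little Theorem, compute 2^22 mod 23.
By Fermat's Little Theorem, 2^{22} ≡ 1 (mod 23) since 23 is prime and gcd(2, 23) = 1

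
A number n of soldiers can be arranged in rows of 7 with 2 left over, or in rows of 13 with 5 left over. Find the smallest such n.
M = 7 × 13 = 91. M₁ = 13, y₁ ≡ 6 (mod 7). M₂ = 7, y₂ ≡ 2 (mod 13). n = 2×13×6 + 5×7×2 ≡ 44 (mod 91)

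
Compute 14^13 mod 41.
By repeated squaring mod 41: 14^{1}≡14, 14^{2}≡32, 14^{4}≡40, 14^{8}≡1. Then 14^{13} = 14^{8+4+1} ≡ 1 × 40 × 14 ≡ 27 mod 41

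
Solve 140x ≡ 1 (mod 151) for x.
Since 151 is prime, by Fermat 140^(-1) ≡ 140^{149} ≡ 96 (mod 151). Verify: 140 × 96 = 13440 ≡ 1 (mod 151)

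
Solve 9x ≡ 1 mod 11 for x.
Since 11 is prime, by Fermat 9^(-1) ≡ 9^{9} ≡ 5 mod 11. Verify: 9 × 5 = 45 ≡ 1 mod 11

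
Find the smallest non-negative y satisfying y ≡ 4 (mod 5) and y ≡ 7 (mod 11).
M = 5 × 11 = 55. M₁ = 11, y₁ ≡ 1 (mod 5). M₂ = 5, y₂ ≡ 9 (mod 11). y = 4×11×1 + 7×5×9 ≡ 29 (mod 55)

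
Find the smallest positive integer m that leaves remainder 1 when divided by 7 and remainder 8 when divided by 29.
M = 7 × 29 = 203. M₁ = 29, y₁ ≡ 1 mod 7. M₂ = 7, y₂ ≡ 25 mod 29. m = 1×29×1 + 8×7×25 ≡ 8 mod 203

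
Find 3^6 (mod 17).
By repeated squaring (mod 17): 3^{1}≡3, 3^{2}≡9, 3^{4}≡13. Then 3^{6} = 3^{4+2} ≡ 13 × 9 ≡ 15 (mod 17)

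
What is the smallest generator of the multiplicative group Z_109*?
g = 6. For each prime q|108: 6^{54}≡108, 6^{36}≡63, none ≡ 1, so ord_109(6) = 108 and 6 is a primitive root.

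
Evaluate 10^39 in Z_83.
By repeated squaring (mod 83): 10^{1}≡10, 10^{2}≡17, 10^{4}≡40, 10^{8}≡23, 10^{16}≡31, 10^{32}≡48. Then 10^{39} = 10^{32+4+2+1} ≡ 48 × 40 × 17 × 10 ≡ 44 (mod 83)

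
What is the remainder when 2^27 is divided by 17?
Using Fermat: 2^{16} ≡ 1 mod 17. 27 ≡ 11 mod 16. So 2^{27} ≡ 2^{11} ≡ 8 mod 17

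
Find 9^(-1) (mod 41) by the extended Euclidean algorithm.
Extended GCD: 9(-9) + 41(2) = 1. So 9^(-1) ≡ -9 ≡ 32 (mod 41). Verify: 9 × 32 = 288 ≡ 1 (mod 41)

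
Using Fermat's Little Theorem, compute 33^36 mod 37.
By Fermat's Little Theorem, 33^{36} ≡ 1 (mod 37) since 37 is prime and gcd(33, 37) = 1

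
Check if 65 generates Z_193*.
65^{96} ≡ 1 (mod 193) and 96 < 192, so ord_193(65) = 96 ≠ 192 and 65 is not a primitive root.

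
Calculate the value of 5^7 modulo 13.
By repeated squaring (mod 13): 5^{1}≡5, 5^{2}≡12, 5^{4}≡1. Then 5^{7} = 5^{4+2+1} ≡ 1 × 12 × 5 ≡ 8 (mod 13)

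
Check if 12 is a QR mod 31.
By Euler's criterion: 12^{15} ≡ 30 mod 31. Since this equals -1 (≡ 30), 12 is not a QR.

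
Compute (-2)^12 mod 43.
By repeated squaring mod 43: (-2)^{1}≡41, (-2)^{2}≡4, (-2)^{4}≡16, (-2)^{8}≡41. Then (-2)^{12} = (-2)^{8+4} ≡ 41 × 16 ≡ 11 mod 43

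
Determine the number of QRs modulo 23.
Exactly half the non-zero residues mod a prime are QRs: (23-1)/2 = 11.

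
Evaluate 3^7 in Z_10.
By repeated squaring mod 10: 3^{1}≡3, 3^{2}≡9, 3^{4}≡1. Then 3^{7} = 3^{4+2+1} ≡ 1 × 9 × 3 ≡ 7 mod 10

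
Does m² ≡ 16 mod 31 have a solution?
By Euler's criterion: 16^{15} ≡ 1 mod 31. Since this equals 1, 16 is a QR.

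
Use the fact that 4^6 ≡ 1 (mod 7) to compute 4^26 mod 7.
By Fermat: 4^{6} ≡ 1 (mod 7). 26 = 4×6 + 2. So 4^{26} ≡ 4^{2} ≡ 2 (mod 7)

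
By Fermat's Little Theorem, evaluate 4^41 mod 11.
By Fermat: 4^{10} ≡ 1 mod 11. 41 = 4×10 + 1. So 4^{41} ≡ 4^{1} ≡ 4 mod 11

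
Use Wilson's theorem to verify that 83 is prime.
(82)! mod 83 = 82. Since this equals -1 (mod 83), Wilson confirms 83 is prime.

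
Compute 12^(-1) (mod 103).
Since 103 is prime, by Fermat 12^(-1) ≡ 12^{101} ≡ 43 (mod 103). Verify: 12 × 43 = 516 ≡ 1 (mod 103)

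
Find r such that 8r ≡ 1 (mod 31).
Since 31 is prime, by Fermat 8^(-1) ≡ 8^{29} ≡ 4 (mod 31). Verify: 8 × 4 = 32 ≡ 1 (mod 31)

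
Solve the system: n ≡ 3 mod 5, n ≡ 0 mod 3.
M = 5 × 3 = 15. M₁ = 3, y₁ ≡ 2 mod 5. M₂ = 5, y₂ ≡ 2 mod 3. n = 3×3×2 + 0×5×2 ≡ 3 mod 15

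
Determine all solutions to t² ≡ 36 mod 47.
The square roots of 36 mod 47 are 6 and 41. Verify: 6² = 36 ≡ 36 mod 47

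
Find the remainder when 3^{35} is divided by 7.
By Fermat: 3^{6} ≡ 1 (mod 7). 35 = 5×6 + 5. So 3^{35} ≡ 3^{5} ≡ 5 (mod 7)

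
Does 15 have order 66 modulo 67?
15^{11} ≡ 1 (mod 67) and 11 < 66, so ord_67(15) = 11 ≠ 66 and 15 is not a primitive root.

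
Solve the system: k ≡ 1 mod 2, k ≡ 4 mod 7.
M = 2 × 7 = 14. M₁ = 7, y₁ ≡ 1 mod 2. M₂ = 2, y₂ ≡ 4 mod 7. k = 1×7×1 + 4×2×4 ≡ 11 mod 14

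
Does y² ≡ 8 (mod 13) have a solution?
By Euler's criterion: 8^{6} ≡ 12 (mod 13). Since this equals -1 (≡ 12), 8 is not a QR.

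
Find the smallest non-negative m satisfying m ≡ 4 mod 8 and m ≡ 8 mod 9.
M = 8 × 9 = 72. M₁ = 9, y₁ ≡ 1 mod 8. M₂ = 8, y₂ ≡ 8 mod 9. m = 4×9×1 + 8×8×8 ≡ 44 mod 72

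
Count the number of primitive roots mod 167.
Number of primitive roots mod 167 = φ(p-1) = φ(166) = 82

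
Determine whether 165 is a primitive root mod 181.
165^{90} ≡ 1 mod 181 and 90 < 180, so ord_181(165) = 90 ≠ 180 and 165 is not a primitive root.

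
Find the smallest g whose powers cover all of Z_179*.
g = 2. For each prime q|178: 2^{89}≡178, 2^{2}≡4, none ≡ 1, so ord_179(2) = 178 and 2 is a primitive root.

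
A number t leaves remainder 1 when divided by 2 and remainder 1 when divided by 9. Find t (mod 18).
M = 2 × 9 = 18. M₁ = 9, y₁ ≡ 1 (mod 2). M₂ = 2, y₂ ≡ 5 (mod 9). t = 1×9×1 + 1×2×5 ≡ 1 (mod 18)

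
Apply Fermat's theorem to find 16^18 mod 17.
By Fermat: 16^{16} ≡ 1 mod 17. So 16^{18} = 16^{16} · 16^{2} ≡ 16^{2} ≡ 1 mod 17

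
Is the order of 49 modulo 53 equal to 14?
Powers of 49 mod 53: 49^1≡49, 49^2≡16, 49^3≡42, 49^4≡44, 49^5≡36, 49^6≡15, 49^7≡46, 49^8≡28, 49^9≡47, 49^10≡24, 49^11≡10, 49^12≡13, 49^13≡1. Already 49^13≡1, so the order is 13 < 14. No, the actual order is 13.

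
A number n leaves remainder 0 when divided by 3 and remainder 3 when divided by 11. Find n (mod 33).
M = 3 × 11 = 33. M₁ = 11, y₁ ≡ 2 (mod 3). M₂ = 3, y₂ ≡ 4 (mod 11). n = 0×11×2 + 3×3×4 ≡ 3 (mod 33)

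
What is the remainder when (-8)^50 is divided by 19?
Using Fermat: (-8)^{18} ≡ 1 mod 19. 50 ≡ 14 mod 18. So (-8)^{50} ≡ (-8)^{14} ≡ 7 mod 19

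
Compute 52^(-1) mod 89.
Since 89 is prime, by Fermat 52^(-1) ≡ 52^{87} ≡ 12 mod 89. Verify: 52 × 12 = 624 ≡ 1 mod 89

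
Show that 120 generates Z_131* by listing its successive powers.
120^1, 120^2, ..., 120^{130} mod 131: [120, 121, 110, 100, 79, 48, 127, 44, 40, 84, 124, 77, 70, 16, 86, 102, 57, 28, 85, 113, 67, 49, 116, 34, 19, 53, 72, 125, 66, 60, 126, 55, 50, 105, 24, 129, 22, 20, 42, 62, 104, 35, 8, 43, 51, 94, 14, 108, 122, 99, 90, 58, 17, 75, 92, 36, 128, 33, 30, 63, 93, 25, 118, 12, 130, 11, 10, 21, 31, 52, 83, 4, 87, 91, 47, 7, 54, 61, 115, 45, 29, 74, 103, 46, 18, 64, 82, 15, 97, 112, 78, 59, 6, 65, 71, 5, 76, 81, 26, 107, 2, 109, 111, 89, 69, 27, 96, 123, 88, 80, 37, 117, 23, 9, 32, 41, 73, 114, 56, 39, 95, 3, 98, 101, 68, 38, 106, 13, 119, 1]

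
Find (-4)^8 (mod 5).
Using Fermat: (-4)^{4} ≡ 1 (mod 5). 8 ≡ 0 (mod 4). So (-4)^{8} ≡ (-4)^{0} ≡ 1 (mod 5)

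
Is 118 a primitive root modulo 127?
ord_127(118) divides 126. For each prime q|126: 118^{63}≡126, 118^{42}≡19, 118^{18}≡16, none ≡ 1. So 118 has order 126 and is a primitive root mod 127.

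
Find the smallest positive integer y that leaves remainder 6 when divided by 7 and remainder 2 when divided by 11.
M = 7 × 11 = 77. M₁ = 11, y₁ ≡ 2 mod 7. M₂ = 7, y₂ ≡ 8 mod 11. y = 6×11×2 + 2×7×8 ≡ 13 mod 77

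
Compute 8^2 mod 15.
8^{2} = 64 ≡ 4 (mod 15)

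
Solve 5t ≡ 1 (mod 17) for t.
Since 17 is prime, by Fermat 5^(-1) ≡ 5^{15} ≡ 7 (mod 17). Verify: 5 × 7 = 35 ≡ 1 (mod 17)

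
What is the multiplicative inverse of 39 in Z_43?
Since 43 is prime, by Fermat 39^(-1) ≡ 39^{41} ≡ 32 (mod 43). Verify: 39 × 32 = 1248 ≡ 1 (mod 43)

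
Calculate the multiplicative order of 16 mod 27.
Powers of 16 mod 27: 16^1≡16, 16^2≡13, 16^3≡19, 16^4≡7, 16^5≡4, 16^6≡10, 16^7≡25, 16^8≡22, 16^9≡1. Order = 9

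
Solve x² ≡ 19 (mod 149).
The square roots of 19 mod 149 are 67 and 82. Verify: 67² = 4489 ≡ 19 (mod 149)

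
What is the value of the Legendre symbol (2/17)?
(2/17) = 2^{8} mod 17 = 1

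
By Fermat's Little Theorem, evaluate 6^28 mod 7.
By Fermat: 6^{6} ≡ 1 (mod 7). 28 = 4×6 + 4. So 6^{28} ≡ 6^{4} ≡ 1 (mod 7)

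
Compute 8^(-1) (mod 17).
Since 17 is prime, by Fermat 8^(-1) ≡ 8^{15} ≡ 15 (mod 17). Verify: 8 × 15 = 120 ≡ 1 (mod 17)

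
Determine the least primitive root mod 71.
g = 7. Powers: [7, 49, 59, 58, 51, 2, 14, ...] generates all 70 non-zero residues.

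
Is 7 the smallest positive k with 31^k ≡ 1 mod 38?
Powers of 31 mod 38: 31^1≡31, 31^2≡11, 31^3≡37, 31^4≡7, 31^5≡27, 31^6≡1. Already 31^6≡1, so the order is 6 < 7. No, the actual order is 6.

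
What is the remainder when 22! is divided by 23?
By Wilson's theorem, (22)! ≡ -1 ≡ 22 mod 23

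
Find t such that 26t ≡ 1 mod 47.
Since 47 is prime, by Fermat 26^(-1) ≡ 26^{45} ≡ 38 mod 47. Verify: 26 × 38 = 988 ≡ 1 mod 47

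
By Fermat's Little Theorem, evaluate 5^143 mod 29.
By Fermat: 5^{28} ≡ 1 mod 29. 143 = 5×28 + 3. So 5^{143} ≡ 5^{3} ≡ 9 mod 29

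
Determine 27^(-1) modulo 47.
Since 47 is prime, by Fermat 27^(-1) ≡ 27^{45} ≡ 7 mod 47. Verify: 27 × 7 = 189 ≡ 1 mod 47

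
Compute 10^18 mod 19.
Using Fermat: 10^{18} ≡ 1 (mod 19). 18 ≡ 0 (mod 18). So 10^{18} ≡ 10^{0} ≡ 1 (mod 19)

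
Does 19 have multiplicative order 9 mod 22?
Powers of 19 mod 22: 19^1≡19, 19^2≡9, 19^3≡17, 19^4≡15, 19^5≡21, 19^6≡3, 19^7≡13, 19^8≡5, 19^9≡7, 19^10≡1. 19^9≡7≢1, so ord ≠ 9. No, the actual order is 10.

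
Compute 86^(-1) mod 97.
Since 97 is prime, by Fermat 86^(-1) ≡ 86^{95} ≡ 44 mod 97. Verify: 86 × 44 = 3784 ≡ 1 mod 97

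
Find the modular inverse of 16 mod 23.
Since 23 is prime, by Fermat 16^(-1) ≡ 16^{21} ≡ 13 (mod 23). Verify: 16 × 13 = 208 ≡ 1 (mod 23)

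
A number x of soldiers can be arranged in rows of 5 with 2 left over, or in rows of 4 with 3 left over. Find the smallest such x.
M = 5 × 4 = 20. M₁ = 4, y₁ ≡ 4 (mod 5). M₂ = 5, y₂ ≡ 1 (mod 4). x = 2×4×4 + 3×5×1 ≡ 7 (mod 20)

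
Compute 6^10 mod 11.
Using Fermat: 6^{10} ≡ 1 (mod 11). 10 ≡ 0 (mod 10). So 6^{10} ≡ 6^{0} ≡ 1 (mod 11)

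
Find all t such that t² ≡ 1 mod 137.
The square roots of 1 mod 137 are 1 and 136. Verify: 1² = 1 ≡ 1 mod 137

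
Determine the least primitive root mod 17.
g = 3. For each prime q|16: 3^{8}≡16, none ≡ 1, so ord_17(3) = 16 and 3 is a primitive root.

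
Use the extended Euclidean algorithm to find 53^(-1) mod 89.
Extended GCD: 53(42) + 89(-25) = 1. So 53^(-1) ≡ 42 mod 89. Verify: 53 × 42 = 2226 ≡ 1 mod 89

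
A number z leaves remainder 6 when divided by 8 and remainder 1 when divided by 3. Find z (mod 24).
M = 8 × 3 = 24. M₁ = 3, y₁ ≡ 3 (mod 8). M₂ = 8, y₂ ≡ 2 (mod 3). z = 6×3×3 + 1×8×2 ≡ 22 (mod 24)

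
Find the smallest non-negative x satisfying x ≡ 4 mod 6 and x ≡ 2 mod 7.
M = 6 × 7 = 42. M₁ = 7, y₁ ≡ 1 mod 6. M₂ = 6, y₂ ≡ 6 mod 7. x = 4×7×1 + 2×6×6 ≡ 16 mod 42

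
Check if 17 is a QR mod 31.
By Euler's criterion: 17^{15} ≡ 30 mod 31. Since this equals -1 (≡ 30), 17 is not a QR.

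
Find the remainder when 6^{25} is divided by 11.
By Fermat: 6^{10} ≡ 1 (mod 11). 25 = 2×10 + 5. So 6^{25} ≡ 6^{5} ≡ 10 (mod 11)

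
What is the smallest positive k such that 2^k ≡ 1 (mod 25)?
Powers of 2 mod 25: 2^1≡2, 2^2≡4, 2^3≡8, 2^4≡16, 2^5≡7, 2^6≡14, 2^7≡3, 2^8≡6, 2^9≡12, 2^10≡24, 2^11≡23, 2^12≡21, 2^13≡17, 2^14≡9, 2^15≡18, 2^16≡11, 2^17≡22, 2^18≡19, 2^19≡13, 2^20≡1. Order = 20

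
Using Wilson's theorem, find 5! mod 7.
(6)! = (5)! × (6) ≡ -1 (mod 7). So (5)! ≡ -1 × (6)^(-1) ≡ (-1)×(-1) = 1 (mod 7)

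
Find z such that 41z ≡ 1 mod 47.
Since 47 is prime, by Fermat 41^(-1) ≡ 41^{45} ≡ 39 mod 47. Verify: 41 × 39 = 1599 ≡ 1 mod 47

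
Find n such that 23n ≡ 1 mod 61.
Since 61 is prime, by Fermat 23^(-1) ≡ 23^{59} ≡ 8 mod 61. Verify: 23 × 8 = 184 ≡ 1 mod 61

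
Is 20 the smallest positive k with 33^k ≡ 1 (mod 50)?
Powers of 33 mod 50: 33^1≡33, 33^2≡39, 33^3≡37, 33^4≡21, 33^5≡43, 33^6≡19, 33^7≡27, 33^8≡41, 33^9≡3, 33^10≡49, 33^11≡17, 33^12≡11, 33^13≡13, 33^14≡29, 33^15≡7, 33^16≡31, 33^17≡23, 33^18≡9, 33^19≡47, 33^20≡1. First k with 33^k≡1 is k=20. Yes, ord_50(33) = 20.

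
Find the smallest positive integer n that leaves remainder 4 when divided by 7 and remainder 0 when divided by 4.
M = 7 × 4 = 28. M₁ = 4, y₁ ≡ 2 mod 7. M₂ = 7, y₂ ≡ 3 mod 4. n = 4×4×2 + 0×7×3 ≡ 4 mod 28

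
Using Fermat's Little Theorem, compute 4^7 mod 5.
By Fermat: 4^{4} ≡ 1 (mod 5). So 4^{7} = 4^{4} · 4^{3} ≡ 4^{3} ≡ 4 (mod 5)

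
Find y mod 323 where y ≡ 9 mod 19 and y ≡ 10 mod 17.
M = 19 × 17 = 323. M₁ = 17, y₁ ≡ 9 mod 19. M₂ = 19, y₂ ≡ 9 mod 17. y = 9×17×9 + 10×19×9 ≡ 180 mod 323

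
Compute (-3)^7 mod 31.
By repeated squaring (mod 31): (-3)^{1}≡28, (-3)^{2}≡9, (-3)^{4}≡19. Then (-3)^{7} = (-3)^{4+2+1} ≡ 19 × 9 × 28 ≡ 14 (mod 31)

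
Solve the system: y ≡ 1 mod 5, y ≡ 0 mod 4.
M = 5 × 4 = 20. M₁ = 4, y₁ ≡ 4 mod 5. M₂ = 5, y₂ ≡ 1 mod 4. y = 1×4×4 + 0×5×1 ≡ 16 mod 20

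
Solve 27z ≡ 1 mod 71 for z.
Since 71 is prime, by Fermat 27^(-1) ≡ 27^{69} ≡ 50 mod 71. Verify: 27 × 50 = 1350 ≡ 1 mod 71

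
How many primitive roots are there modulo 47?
A prime p has φ(p-1) primitive roots; here φ(46) = 22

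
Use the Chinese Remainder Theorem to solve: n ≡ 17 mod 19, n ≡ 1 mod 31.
M = 19 × 31 = 589. M₁ = 31, y₁ ≡ 8 mod 19. M₂ = 19, y₂ ≡ 18 mod 31. n = 17×31×8 + 1×19×18 ≡ 435 mod 589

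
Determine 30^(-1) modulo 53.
Since 53 is prime, by Fermat 30^(-1) ≡ 30^{51} ≡ 23 mod 53. Verify: 30 × 23 = 690 ≡ 1 mod 53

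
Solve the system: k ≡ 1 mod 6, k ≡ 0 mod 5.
M = 6 × 5 = 30. M₁ = 5, y₁ ≡ 5 mod 6. M₂ = 6, y₂ ≡ 1 mod 5. k = 1×5×5 + 0×6×1 ≡ 25 mod 30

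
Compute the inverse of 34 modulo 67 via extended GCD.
Extended GCD: 34(2) + 67(-1) = 1. So 34^(-1) ≡ 2 mod 67. Verify: 34 × 2 = 68 ≡ 1 mod 67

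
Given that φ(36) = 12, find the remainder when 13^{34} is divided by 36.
By Euler: 13^{12} ≡ 1 mod 36 since gcd(13, 36) = 1. 34 = 2×12 + 10. So 13^{34} ≡ 13^{10} ≡ 13 mod 36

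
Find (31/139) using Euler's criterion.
(31/139) = 31^{69} mod 139 = 1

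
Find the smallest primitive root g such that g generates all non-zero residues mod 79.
g = 3. Powers: [3, 9, 27, 2, 6, 18, 54, 4, 12, ...] generates all 78 non-zero residues.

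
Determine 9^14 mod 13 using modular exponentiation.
Using Fermat: 9^{12} ≡ 1 (mod 13). 14 ≡ 2 (mod 12). So 9^{14} ≡ 9^{2} ≡ 3 (mod 13)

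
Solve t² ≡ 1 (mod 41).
The square roots of 1 mod 41 are 1 and 40. Verify: 1² = 1 ≡ 1 (mod 41)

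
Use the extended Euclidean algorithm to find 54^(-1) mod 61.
Extended GCD: 54(26) + 61(-23) = 1. So 54^(-1) ≡ 26 (mod 61). Verify: 54 × 26 = 1404 ≡ 1 (mod 61)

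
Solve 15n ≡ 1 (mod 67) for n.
Since 67 is prime, by Fermat 15^(-1) ≡ 15^{65} ≡ 9 (mod 67). Verify: 15 × 9 = 135 ≡ 1 (mod 67)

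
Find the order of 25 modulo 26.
Powers of 25 mod 26: 25^1≡25, 25^2≡1. ord_26(25) = 2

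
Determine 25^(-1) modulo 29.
Since 29 is prime, by Fermat 25^(-1) ≡ 25^{27} ≡ 7 (mod 29). Verify: 25 × 7 = 175 ≡ 1 (mod 29)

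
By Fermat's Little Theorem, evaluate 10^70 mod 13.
By Fermat: 10^{12} ≡ 1 mod 13. 70 = 5×12 + 10. So 10^{70} ≡ 10^{10} ≡ 3 mod 13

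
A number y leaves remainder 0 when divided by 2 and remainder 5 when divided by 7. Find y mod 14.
M = 2 × 7 = 14. M₁ = 7, y₁ ≡ 1 mod 2. M₂ = 2, y₂ ≡ 4 mod 7. y = 0×7×1 + 5×2×4 ≡ 12 mod 14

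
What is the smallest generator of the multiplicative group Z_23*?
g = 5. Powers: [5, 2, 10, 4, 20, 8, 17, 16, ...] generates all 22 non-zero residues.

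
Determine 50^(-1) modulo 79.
Since 79 is prime, by Fermat 50^(-1) ≡ 50^{77} ≡ 49 mod 79. Verify: 50 × 49 = 2450 ≡ 1 mod 79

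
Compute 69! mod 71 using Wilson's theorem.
(70)! = (69)! × (70) ≡ -1 mod 71. So (69)! ≡ -1 × (70)^(-1) ≡ (-1)×(-1) = 1 mod 71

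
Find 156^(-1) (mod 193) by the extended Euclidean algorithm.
Extended GCD: 156(73) + 193(-59) = 1. So 156^(-1) ≡ 73 (mod 193). Verify: 156 × 73 = 11388 ≡ 1 (mod 193)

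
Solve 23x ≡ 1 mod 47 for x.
Since 47 is prime, by Fermat 23^(-1) ≡ 23^{45} ≡ 45 mod 47. Verify: 23 × 45 = 1035 ≡ 1 mod 47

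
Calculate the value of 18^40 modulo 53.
By repeated squaring mod 53: 18^{1}≡18, 18^{2}≡6, 18^{4}≡36, 18^{8}≡24, 18^{16}≡46, 18^{32}≡49. Then 18^{40} = 18^{32+8} ≡ 49 × 24 ≡ 10 mod 53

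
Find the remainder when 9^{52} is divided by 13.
By Fermat: 9^{12} ≡ 1 mod 13. 52 = 4×12 + 4. So 9^{52} ≡ 9^{4} ≡ 9 mod 13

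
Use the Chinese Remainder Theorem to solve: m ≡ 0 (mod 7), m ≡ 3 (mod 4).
M = 7 × 4 = 28. M₁ = 4, y₁ ≡ 2 (mod 7). M₂ = 7, y₂ ≡ 3 (mod 4). m = 0×4×2 + 3×7×3 ≡ 7 (mod 28)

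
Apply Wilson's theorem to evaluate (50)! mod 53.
(52)! = (50)! × (51) × (52) ≡ -1 (mod 53). So (50)! ≡ -1 × [(52)(51)]^(-1) ≡ 26 (mod 53)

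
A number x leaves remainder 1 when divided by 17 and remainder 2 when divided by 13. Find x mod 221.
M = 17 × 13 = 221. M₁ = 13, y₁ ≡ 4 mod 17. M₂ = 17, y₂ ≡ 10 mod 13. x = 1×13×4 + 2×17×10 ≡ 171 mod 221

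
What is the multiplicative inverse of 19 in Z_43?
Since 43 is prime, by Fermat 19^(-1) ≡ 19^{41} ≡ 34 mod 43. Verify: 19 × 34 = 646 ≡ 1 mod 43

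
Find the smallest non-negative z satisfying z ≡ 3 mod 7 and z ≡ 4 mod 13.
M = 7 × 13 = 91. M₁ = 13, y₁ ≡ 6 mod 7. M₂ = 7, y₂ ≡ 2 mod 13. z = 3×13×6 + 4×7×2 ≡ 17 mod 91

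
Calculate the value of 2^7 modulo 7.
Using Fermat: 2^{6} ≡ 1 mod 7. 7 ≡ 1 mod 6. So 2^{7} ≡ 2^{1} ≡ 2 mod 7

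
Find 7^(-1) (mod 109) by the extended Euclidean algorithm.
Extended GCD: 7(-31) + 109(2) = 1. So 7^(-1) ≡ -31 ≡ 78 (mod 109). Verify: 7 × 78 = 546 ≡ 1 (mod 109)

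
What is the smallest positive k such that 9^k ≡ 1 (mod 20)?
Powers of 9 mod 20: 9^1≡9, 9^2≡1. ord_20(9) = 2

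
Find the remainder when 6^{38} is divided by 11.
By Fermat: 6^{10} ≡ 1 mod 11. 38 = 3×10 + 8. So 6^{38} ≡ 6^{8} ≡ 4 mod 11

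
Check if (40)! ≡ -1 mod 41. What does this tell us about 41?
(40)! mod 41 = 40. Since this equals -1 mod 41, Wilson confirms 41 is prime.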